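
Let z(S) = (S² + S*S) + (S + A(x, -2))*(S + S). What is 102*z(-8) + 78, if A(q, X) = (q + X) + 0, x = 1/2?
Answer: 28638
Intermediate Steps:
x = ½ ≈ 0.50000
A(q, X) = X + q (A(q, X) = (X + q) + 0 = X + q)
z(S) = 2*S² + 2*S*(-3/2 + S) (z(S) = (S² + S*S) + (S + (-2 + ½))*(S + S) = (S² + S²) + (S - 3/2)*(2*S) = 2*S² + (-3/2 + S)*(2*S) = 2*S² + 2*S*(-3/2 + S))
102*z(-8) + 78 = 102*(-8*(-3 + 4*(-8))) + 78 = 102*(-8*(-3 - 32)) + 78 = 102*(-8*(-35)) + 78 = 102*280 + 78 = 28560 + 78 = 28638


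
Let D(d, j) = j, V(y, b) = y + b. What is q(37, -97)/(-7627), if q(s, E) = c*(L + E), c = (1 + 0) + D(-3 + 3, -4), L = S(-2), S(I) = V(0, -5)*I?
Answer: -9/263 ≈ -0.034221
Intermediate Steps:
V(y, b) = b + y
S(I) = -5*I (S(I) = (-5 + 0)*I = -5*I)
L = 10 (L = -5*(-2) = 10)
c = -3 (c = (1 + 0) - 4 = 1 - 4 = -3)
q(s, E) = -30 - 3*E (q(s, E) = -3*(10 + E) = -30 - 3*E)
q(37, -97)/(-7627) = (-30 - 3*(-97))/(-7627) = (-30 + 291)*(-1/7627) = 261*(-1/7627) = -9/263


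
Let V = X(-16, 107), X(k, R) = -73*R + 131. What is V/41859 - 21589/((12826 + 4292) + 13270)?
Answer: -379024597/424003764 ≈ -0.89392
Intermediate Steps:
X(k, R) = 131 - 73*R
V = -7680 (V = 131 - 73*107 = 131 - 7811 = -7680)
V/41859 - 21589/((12826 + 4292) + 13270) = -7680/41859 - 21589/((12826 + 4292) + 13270) = -7680*1/41859 - 21589/(17118 + 13270) = -2560/13953 - 21589/30388 = -379024597/424003764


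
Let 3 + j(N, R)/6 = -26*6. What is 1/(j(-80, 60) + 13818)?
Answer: 1/12864 ≈ 7.7736e-5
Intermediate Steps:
j(N, R) = -954 (j(N, R) = -18 + 6*(-26*6) = -18 + 6*(-156) = -18 - 936 = -954)
1/(j(-80, 60) + 13818) = 1/(-954 + 13818) = 1/12864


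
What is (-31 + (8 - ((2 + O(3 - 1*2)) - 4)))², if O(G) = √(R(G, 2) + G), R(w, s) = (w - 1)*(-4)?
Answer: 484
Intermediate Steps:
R(w, s) = 4 - 4*w (R(w, s) = (-1 + w)*(-4) = 4 - 4*w)
O(G) = √(4 - 3*G) (O(G) = √((4 - 4*G) + G) = √(4 - 3*G))
(-31 + (8 - ((2 + O(3 - 1*2)) - 4)))² = (-31 + (8 - ((2 + √(4 - 3*(3 - 1*2))) - 4)))² = (-31 + (8 - ((2 + √(4 - 3*(3 - 2))) - 4)))² = (-31 + (8 - ((2 + √(4 - 3*1)) - 4)))² = (-31 + (8 - ((2 + √(4 - 3)) - 4)))² = (-31 + (8 - ((2 + √1) - 4)))² = (-31 + (8 - ((2 + 1) - 4)))² = (-31 + (8 - (3 - 4)))² = (-31 + (8 - 1*(-1)))² = (-31 + (8 + 1))² = (-31 + 9)² = (-22)² = 484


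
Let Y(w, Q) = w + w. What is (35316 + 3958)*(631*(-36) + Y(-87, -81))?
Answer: -898981860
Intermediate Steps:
Y(w, Q) = 2*w
(35316 + 3958)*(631*(-36) + Y(-87, -81)) = (35316 + 3958)*(631*(-36) + 2*(-87)) = 39274*(-22716 - 174) = 39274*(-22890) = -898981860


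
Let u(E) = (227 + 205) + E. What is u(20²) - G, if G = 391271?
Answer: -390439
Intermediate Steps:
u(E) = 432 + E
u(20²) - G = (432 + 20²) - 1*391271 = (432 + 400) - 391271 = 832 - 391271 = -390439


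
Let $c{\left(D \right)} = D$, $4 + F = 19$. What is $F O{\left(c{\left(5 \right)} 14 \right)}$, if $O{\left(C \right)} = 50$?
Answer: $750$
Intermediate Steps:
$F = 15$ ($F = -4 + 19 = 15$)
$F O{\left(c{\left(5 \right)} 14 \right)} = 15 \cdot 50 = 750$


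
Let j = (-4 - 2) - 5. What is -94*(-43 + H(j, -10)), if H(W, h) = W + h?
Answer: 6016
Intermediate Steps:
j = -11 (j = -6 - 5 = -11)
-94*(-43 + H(j, -10)) = -94*(-43 + (-11 - 10)) = -94*(-43 - 21) = -94*(-64) = 6016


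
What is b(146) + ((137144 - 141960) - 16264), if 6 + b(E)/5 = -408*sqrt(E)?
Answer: -21110 - 2040*sqrt(146) ≈ -45759.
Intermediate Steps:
b(E) = -30 - 2040*sqrt(E) (b(E) = -30 + 5*(-408*sqrt(E)) = -30 - 2040*sqrt(E))
b(146) + ((137144 - 141960) - 16264) = (-30 - 2040*sqrt(146)) + ((137144 - 141960) - 16264) = (-30 - 2040*sqrt(146)) + (-4816 - 16264) = (-30 - 2040*sqrt(146)) - 21080 = -21110 - 2040*sqrt(146)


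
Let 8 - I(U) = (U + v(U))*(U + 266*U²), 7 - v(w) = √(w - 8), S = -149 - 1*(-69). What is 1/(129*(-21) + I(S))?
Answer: 11296969/1427019741515771 - 3404640*I*√22/15697217156673481 ≈ 7.9165e-9 - 1.0173e-9*I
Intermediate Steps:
S = -80 (S = -149 + 69 = -80)
v(w) = 7 - √(-8 + w) (v(w) = 7 - √(w - 8) = 7 - √(-8 + w))
I(U) = 8 - (U + 266*U²)*(7 + U - √(-8 + U)) (I(U) = 8 - (U + (7 - √(-8 + U)))*(U + 266*U²) = 8 - (7 + U - √(-8 + U))*(U + 266*U²) = 8 - (U + 266*U²)*(7 + U - √(-8 + U)))
1/(129*(-21) + I(S)) = 1/(129*(-21) + (8 - 1*(-80)² - 266*(-80)³ - 80*(-7 + √(-8 - 80)) + 266*(-80)²*(-7 + √(-8 - 80)))) = 1/(-2709 + (8 - 1*6400 - 266*(-512000) - 80*(-7 + √(-88)) + 266*6400*(-7 + √(-88)))) = 1/(-2709 + (8 - 6400 + 136192000 - 80*(-7 + 2*I*√22) + 266*6400*(-7 + 2*I*√22))) = 1/(-2709 + (8 - 6400 + 136192000 + (560 - 160*I*√22) + (-11916800 + 3404800*I*√22))) = 1/(-2709 + (124269368 + 3404640*I*√22)) = 1/(124266659 + 3404640*I*√22)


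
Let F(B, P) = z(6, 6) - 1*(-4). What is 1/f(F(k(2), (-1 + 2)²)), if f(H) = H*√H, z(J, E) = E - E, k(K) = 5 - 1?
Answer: ⅛ ≈ 0.12500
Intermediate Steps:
k(K) = 4
z(J, E) = 0
F(B, P) = 4 (F(B, P) = 0 - 1*(-4) = 0 + 4 = 4)
f(H) = H^(3/2)
1/f(F(k(2), (-1 + 2)²)) = 1/(4^(3/2)) = 1/8 = ⅛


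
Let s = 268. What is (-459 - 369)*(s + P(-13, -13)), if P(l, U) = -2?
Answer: -220248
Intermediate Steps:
(-459 - 369)*(s + P(-13, -13)) = (-459 - 369)*(268 - 2) = -828*266 = -220248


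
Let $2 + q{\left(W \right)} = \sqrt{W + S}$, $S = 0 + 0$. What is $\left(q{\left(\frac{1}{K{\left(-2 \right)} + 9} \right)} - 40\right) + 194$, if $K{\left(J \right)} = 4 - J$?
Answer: $152 + \frac{\sqrt{15}}{15} \approx 152.26$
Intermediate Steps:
$S = 0$
$q{\left(W \right)} = -2 + \sqrt{W}$ ($q{\left(W \right)} = -2 + \sqrt{W + 0} = -2 + \sqrt{W}$)
$\left(q{\left(\frac{1}{K{\left(-2 \right)} + 9} \right)} - 40\right) + 194 = \left(\left(-2 + \sqrt{\frac{1}{\left(4 - -2\right) + 9}}\right) - 40\right) + 194 = \left(\left(-2 + \sqrt{\frac{1}{\left(4 + 2\right) + 9}}\right) - 40\right) + 194 = \left(\left(-2 + \sqrt{\frac{1}{6 + 9}}\right) - 40\right) + 194 = \left(\left(-2 + \sqrt{\frac{1}{15}}\right) - 40\right) + 194 = \left(\left(-2 + \frac{\sqrt{15}}{15}\right) - 40\right) + 194 = \left(-42 + \frac{\sqrt{15}}{15}\right) + 194 = 152 + \frac{\sqrt{15}}{15}$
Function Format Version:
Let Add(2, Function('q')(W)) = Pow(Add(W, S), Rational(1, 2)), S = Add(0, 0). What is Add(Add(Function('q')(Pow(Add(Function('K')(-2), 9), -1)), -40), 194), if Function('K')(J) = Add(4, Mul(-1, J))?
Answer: Add(152, Mul(Rational(1, 15), Pow(15, Rational(1, 2)))) ≈ 152.26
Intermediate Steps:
S = 0
Function('q')(W) = Add(-2, Pow(W, Rational(1, 2))) (Function('q')(W) = Add(-2, Pow(Add(W, 0), Rational(1, 2))) = Add(-2, Pow(W, Rational(1, 2))))
Add(Add(Function('q')(Pow(Add(Function('K')(-2), 9), -1)), -40), 194) = Add(Add(Add(-2, Pow(Pow(Add(Add(4, Mul(-1, -2)), 9), -1), Rational(1, 2))), -40), 194) = Add(Add(Add(-2, Pow(Pow(Add(Add(4, 2), 9), -1), Rational(1, 2))), -40), 194) = Add(Add(Add(-2, Pow(Pow(Add(6, 9), -1), Rational(1, 2))), -40), 194) = Add(Add(Add(-2, Pow(Pow(15, -1), Rational(1, 2))), -40), 194) = Add(Add(Add(-2, Pow(Rational(1, 15), Rational(1, 2))), -40), 194) = Add(Add(Add(-2, Mul(Rational(1, 15), Pow(15, Rational(1, 2)))), -40), 194) = Add(Add(-42, Mul(Rational(1, 15), Pow(15, Rational(1, 2)))), 194) = Add(152, Mul(Rational(1, 15), Pow(15, Rational(1, 2))))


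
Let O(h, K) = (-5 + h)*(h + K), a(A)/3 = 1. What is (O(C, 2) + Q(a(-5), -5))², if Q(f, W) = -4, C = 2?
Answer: 256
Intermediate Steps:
a(A) = 3 (a(A) = 3*1 = 3)
O(h, K) = (-5 + h)*(K + h)
(O(C, 2) + Q(a(-5), -5))² = ((2² - 5*2 - 5*2 + 2*2) - 4)² = ((4 - 10 - 10 + 4) - 4)² = (-12 - 4)² = (-16)² = 256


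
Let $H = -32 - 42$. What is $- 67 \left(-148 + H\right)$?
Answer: $14874$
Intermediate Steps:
$H = -74$
$- 67 \left(-148 + H\right) = - 67 \left(-148 - 74\right) = \left(-67\right) \left(-222\right) = 14874$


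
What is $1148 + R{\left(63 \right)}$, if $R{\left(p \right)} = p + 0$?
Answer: $1211$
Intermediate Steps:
$R{\left(p \right)} = p$
$1148 + R{\left(63 \right)} = 1148 + 63 = 1211$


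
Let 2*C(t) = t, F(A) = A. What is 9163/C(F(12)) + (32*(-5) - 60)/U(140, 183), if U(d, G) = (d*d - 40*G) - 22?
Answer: 18719789/12258 ≈ 1527.1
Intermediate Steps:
U(d, G) = -22 + d² - 40*G (U(d, G) = (d² - 40*G) - 22 = -22 + d² - 40*G)
C(t) = t/2
9163/C(F(12)) + (32*(-5) - 60)/U(140, 183) = 9163/(((½)*12)) + (32*(-5) - 60)/(-22 + 140² - 40*183) = 9163/6 + (-160 - 60)/(-22 + 19600 - 7320) = 9163*(⅙) - 220/12258 = 9163/6 - 220*1/12258 = 9163/6 - 110/6129 = 18719789/12258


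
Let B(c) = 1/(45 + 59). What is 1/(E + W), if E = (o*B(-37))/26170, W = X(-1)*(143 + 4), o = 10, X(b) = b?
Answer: -272168/40008695 ≈ -0.0068027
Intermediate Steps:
W = -147 (W = -(143 + 4) = -1*147 = -147)
B(c) = 1/104
E = 1/272168 (E = (10*(1/104))/26170 = (5/52)*(1/26170) = 1/272168 ≈ 3.6742e-6)
1/(E + W) = 1/(1/272168 - 147) = 1/(-40008695/272168) = -272168/40008695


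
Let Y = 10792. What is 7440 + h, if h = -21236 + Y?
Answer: -3004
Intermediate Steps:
h = -10444 (h = -21236 + 10792 = -10444)
7440 + h = 7440 - 10444 = -3004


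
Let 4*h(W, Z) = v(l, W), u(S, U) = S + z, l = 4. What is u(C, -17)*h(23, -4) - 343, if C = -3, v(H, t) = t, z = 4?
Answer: -1349/4 ≈ -337.25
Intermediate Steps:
u(S, U) = 4 + S (u(S, U) = S + 4 = 4 + S)
h(W, Z) = W/4
u(C, -17)*h(23, -4) - 343 = (4 - 3)*((¼)*23) - 343 = 1*(23/4) - 343 = 23/4 - 343 = -1349/4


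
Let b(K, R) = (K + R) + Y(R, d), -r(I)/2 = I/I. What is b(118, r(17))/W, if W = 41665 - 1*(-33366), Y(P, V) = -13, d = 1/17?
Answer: 103/75031 ≈ 0.0013728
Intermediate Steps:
r(I) = -2 (r(I) = -2*I/I = -2*1 = -2)
d = 1/17 ≈ 0.058824
b(K, R) = -13 + K + R (b(K, R) = (K + R) - 13 = -13 + K + R)
W = 75031 (W = 41665 + 33366 = 75031)
b(118, r(17))/W = (-13 + 118 - 2)/75031 = 103*(1/75031) = 103/75031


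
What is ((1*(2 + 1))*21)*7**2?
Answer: 3087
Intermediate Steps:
((1*(2 + 1))*21)*7**2 = ((1*3)*21)*49 = (3*21)*49 = 63*49 = 3087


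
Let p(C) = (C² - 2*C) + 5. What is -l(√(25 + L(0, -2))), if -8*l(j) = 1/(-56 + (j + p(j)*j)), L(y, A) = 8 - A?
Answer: 9/24548 + 41*√35/343672 ≈ 0.0010724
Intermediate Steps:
p(C) = 5 + C² - 2*C
l(j) = -1/(8*(-56 + j + j*(5 + j² - 2*j))) (l(j) = -1/(8*(-56 + (j + (5 + j² - 2*j)*j))) = -1/(8*(-56 + (j + j*(5 + j² - 2*j)))) = -1/(8*(-56 + j + j*(5 + j² - 2*j))))
-l(√(25 + L(0, -2))) = -(-1)/(-448 - (528 + 32) + 8*(√(25 + (8 - 1*(-2))))³ + 48*√(25 + (8 - 1*(-2)))) = -(-1)/(-448 - 16*(√(25 + (8 + 2)))² + 8*(√(25 + (8 + 2)))³ + 48*√(25 + (8 + 2))) = -(-1)/(-448 - 16*(√(25 + 10))² + 8*(√(25 + 10))³ + 48*√(25 + 10)) = -(-1)/(-448 - 16*(√35)² + 8*(√35)³ + 48*√35) = -(-1)/(-448 - 16*35 + 8*(35*√35) + 48*√35) = -(-1)/(-448 - 560 + 280*√35 + 48*√35) = -(-1)/(-1008 + 328*√35) = 1/(-1008 + 328*√35)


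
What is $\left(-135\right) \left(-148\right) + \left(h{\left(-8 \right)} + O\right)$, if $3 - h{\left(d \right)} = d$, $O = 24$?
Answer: $20015$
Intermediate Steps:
$h{\left(d \right)} = 3 - d$
$\left(-135\right) \left(-148\right) + \left(h{\left(-8 \right)} + O\right) = \left(-135\right) \left(-148\right) + \left(\left(3 - -8\right) + 24\right) = 19980 + \left(\left(3 + 8\right) + 24\right) = 19980 + \left(11 + 24\right) = 19980 + 35 = 20015$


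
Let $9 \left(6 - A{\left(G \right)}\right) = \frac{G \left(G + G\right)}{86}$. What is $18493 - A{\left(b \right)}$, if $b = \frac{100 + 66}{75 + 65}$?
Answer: $\frac{35056904989}{1896300} \approx 18487.0$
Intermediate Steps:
$b = \frac{83}{70}$ ($b = \frac{166}{140} = 166 \cdot \frac{1}{140} = \frac{83}{70} \approx 1.1857$)
$A{\left(G \right)} = 6 - \frac{G^{2}}{387}$ ($A{\left(G \right)} = 6 - \frac{G \left(G + G\right) \frac{1}{86}}{9} = 6 - \frac{G 2 G \frac{1}{86}}{9} = 6 - \frac{2 G^{2} \cdot \frac{1}{86}}{9} = 6 - \frac{\frac{1}{43} G^{2}}{9} = 6 - \frac{G^{2}}{387}$)
$18493 - A{\left(b \right)} = 18493 - \left(6 - \frac{\left(\frac{83}{70}\right)^{2}}{387}\right) = 18493 - \left(6 - \frac{6889}{1896300}\right) = 18493 - \frac{11370911}{1896300} = \frac{35056904989}{1896300}$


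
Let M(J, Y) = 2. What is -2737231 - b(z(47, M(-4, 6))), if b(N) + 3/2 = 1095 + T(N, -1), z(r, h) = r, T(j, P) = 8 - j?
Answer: -5476571/2 ≈ -2.7383e+6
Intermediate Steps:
b(N) = 2203/2 - N (b(N) = -3/2 + (1095 + (8 - N)) = -3/2 + (1103 - N) = 2203/2 - N)
-2737231 - b(z(47, M(-4, 6))) = -2737231 - (2203/2 - 1*47) = -2737231 - (2203/2 - 47) = -2737231 - 1*2109/2 = -2737231 - 2109/2 = -5476571/2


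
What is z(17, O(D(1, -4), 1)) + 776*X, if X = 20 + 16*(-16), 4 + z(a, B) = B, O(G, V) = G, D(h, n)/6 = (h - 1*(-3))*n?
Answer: -183236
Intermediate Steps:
D(h, n) = 6*n*(3 + h) (D(h, n) = 6*((h - 1*(-3))*n) = 6*((h + 3)*n) = 6*((3 + h)*n) = 6*(n*(3 + h)) = 6*n*(3 + h))
z(a, B) = -4 + B
X = -236 (X = 20 - 256 = -236)
z(17, O(D(1, -4), 1)) + 776*X = (-4 + 6*(-4)*(3 + 1)) + 776*(-236) = (-4 + 6*(-4)*4) - 183136 = (-4 - 96) - 183136 = -100 - 183136 = -183236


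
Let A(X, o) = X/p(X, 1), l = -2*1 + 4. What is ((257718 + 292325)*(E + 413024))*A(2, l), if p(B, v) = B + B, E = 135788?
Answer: 150935099458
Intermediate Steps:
p(B, v) = 2*B
l = 2 (l = -2 + 4 = 2)
A(X, o) = ½ (A(X, o) = X/((2*X)) = X*(1/(2*X)) = ½)
((257718 + 292325)*(E + 413024))*A(2, l) = ((257718 + 292325)*(135788 + 413024))*(½) = (550043*548812)*(½) = 301870198916*(½) = 150935099458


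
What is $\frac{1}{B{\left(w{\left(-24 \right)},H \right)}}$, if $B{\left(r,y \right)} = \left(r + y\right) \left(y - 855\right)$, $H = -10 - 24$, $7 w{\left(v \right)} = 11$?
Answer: $\frac{1}{28829} \approx 3.4687 \cdot 10^{-5}$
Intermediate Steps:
$w{\left(v \right)} = \frac{11}{7}$ ($w{\left(v \right)} = \frac{1}{7} \cdot 11 = \frac{11}{7}$)
$H = -34$ ($H = -10 - 24 = -34$)
$B{\left(r,y \right)} = \left(-855 + y\right) \left(r + y\right)$ ($B{\left(r,y \right)} = \left(r + y\right) \left(-855 + y\right) = \left(-855 + y\right) \left(r + y\right)$)
$\frac{1}{B{\left(w{\left(-24 \right)},H \right)}} = \frac{1}{\left(-34\right)^{2} - \frac{9405}{7} - -29070 + \frac{11}{7} \left(-34\right)} = \frac{1}{1156 - \frac{9405}{7} + 29070 - \frac{374}{7}} = \frac{1}{28829}$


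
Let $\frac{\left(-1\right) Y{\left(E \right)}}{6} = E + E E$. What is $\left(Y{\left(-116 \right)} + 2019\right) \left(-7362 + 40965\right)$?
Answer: $-2621739663$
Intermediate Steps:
$Y{\left(E \right)} = - 6 E - 6 E^{2}$ ($Y{\left(E \right)} = - 6 \left(E + E E\right) = - 6 \left(E + E^{2}\right) = - 6 E - 6 E^{2}$)
$\left(Y{\left(-116 \right)} + 2019\right) \left(-7362 + 40965\right) = \left(\left(-6\right) \left(-116\right) \left(1 - 116\right) + 2019\right) \left(-7362 + 40965\right) = \left(\left(-6\right) \left(-116\right) \left(-115\right) + 2019\right) 33603 = \left(-80040 + 2019\right) 33603 = \left(-78021\right) 33603 = -2621739663$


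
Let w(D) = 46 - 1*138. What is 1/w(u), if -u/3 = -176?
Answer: -1/92 ≈ -0.010870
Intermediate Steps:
u = 528 (u = -3*(-176) = 528)
w(D) = -92 (w(D) = 46 - 138 = -92)
1/w(u) = 1/(-92) = -1/92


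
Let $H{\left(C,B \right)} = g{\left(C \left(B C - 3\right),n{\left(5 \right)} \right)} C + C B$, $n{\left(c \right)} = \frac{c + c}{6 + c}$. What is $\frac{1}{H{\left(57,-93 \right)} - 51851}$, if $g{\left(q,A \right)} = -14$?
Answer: $- \frac{1}{57950} \approx -1.7256 \cdot 10^{-5}$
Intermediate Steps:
$n{\left(c \right)} = \frac{2 c}{6 + c}$
$H{\left(C,B \right)} = - 14 C + B C$ ($H{\left(C,B \right)} = - 14 C + C B = - 14 C + B C$)
$\frac{1}{H{\left(57,-93 \right)} - 51851} = \frac{1}{57 \left(-14 - 93\right) - 51851} = \frac{1}{57 \left(-107\right) - 51851} = \frac{1}{-6099 - 51851} = \frac{1}{-57950} = - \frac{1}{57950}$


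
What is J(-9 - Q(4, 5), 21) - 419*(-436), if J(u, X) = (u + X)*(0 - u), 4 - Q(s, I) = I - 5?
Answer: 182788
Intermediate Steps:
Q(s, I) = 9 - I (Q(s, I) = 4 - (I - 5) = 4 - (-5 + I) = 4 + (5 - I) = 9 - I)
J(u, X) = -u*(X + u) (J(u, X) = (X + u)*(-u) = -u*(X + u))
J(-9 - Q(4, 5), 21) - 419*(-436) = -(-9 - (9 - 1*5))*(21 + (-9 - (9 - 1*5))) - 419*(-436) = -(-9 - (9 - 5))*(21 + (-9 - (9 - 5))) + 182684 = -(-9 - 1*4)*(21 + (-9 - 1*4)) + 182684 = -(-9 - 4)*(21 + (-9 - 4)) + 182684 = -1*(-13)*(21 - 13) + 182684 = -1*(-13)*8 + 182684 = 104 + 182684 = 182788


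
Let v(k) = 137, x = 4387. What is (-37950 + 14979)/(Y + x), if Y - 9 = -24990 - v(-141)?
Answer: 22971/20731 ≈ 1.1081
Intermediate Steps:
Y = -25118 (Y = 9 + (-24990 - 1*137) = 9 + (-24990 - 137) = 9 - 25127 = -25118)
(-37950 + 14979)/(Y + x) = (-37950 + 14979)/(-25118 + 4387) = -22971/(-20731) = -22971*(-1/20731) = 22971/20731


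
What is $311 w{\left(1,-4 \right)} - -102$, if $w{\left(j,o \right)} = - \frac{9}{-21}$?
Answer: $\frac{1647}{7} \approx 235.29$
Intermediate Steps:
$w{\left(j,o \right)} = \frac{3}{7}$ ($w{\left(j,o \right)} = \left(-9\right) \left(- \frac{1}{21}\right) = \frac{3}{7}$)
$311 w{\left(1,-4 \right)} - -102 = 311 \cdot \frac{3}{7} - -102 = \frac{933}{7} + 102 = \frac{1647}{7}$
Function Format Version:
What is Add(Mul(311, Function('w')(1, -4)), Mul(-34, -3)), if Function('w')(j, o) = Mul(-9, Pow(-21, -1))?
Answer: Rational(1647, 7) ≈ 235.29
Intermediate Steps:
Function('w')(j, o) = Rational(3, 7) (Function('w')(j, o) = Mul(-9, Rational(-1, 21)) = Rational(3, 7))
Add(Mul(311, Function('w')(1, -4)), Mul(-34, -3)) = Add(Mul(311, Rational(3, 7)), Mul(-34, -3)) = Add(Rational(933, 7), 102) = Rational(1647, 7)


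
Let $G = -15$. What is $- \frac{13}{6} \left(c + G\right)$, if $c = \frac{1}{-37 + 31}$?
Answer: $\frac{1183}{36} \approx 32.861$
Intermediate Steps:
$c = - \frac{1}{6}$ ($c = \frac{1}{-6} = - \frac{1}{6} \approx -0.16667$)
$- \frac{13}{6} \left(c + G\right) = - \frac{13}{6} \left(- \frac{1}{6} - 15\right) = \left(-13\right) \frac{1}{6} \left(- \frac{91}{6}\right) = \left(- \frac{13}{6}\right) \left(- \frac{91}{6}\right) = \frac{1183}{36}$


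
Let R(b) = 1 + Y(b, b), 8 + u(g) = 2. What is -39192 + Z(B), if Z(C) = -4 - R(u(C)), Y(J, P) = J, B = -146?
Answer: -39191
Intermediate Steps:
u(g) = -6 (u(g) = -8 + 2 = -6)
R(b) = 1 + b
Z(C) = 1 (Z(C) = -4 - (1 - 6) = -4 - 1*(-5) = -4 + 5 = 1)
-39192 + Z(B) = -39192 + 1 = -39191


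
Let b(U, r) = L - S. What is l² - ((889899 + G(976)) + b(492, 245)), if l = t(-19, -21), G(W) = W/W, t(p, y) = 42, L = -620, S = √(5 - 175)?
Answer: -887516 + I*√170 ≈ -8.8752e+5 + 13.038*I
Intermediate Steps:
S = I*√170 (S = √(-170) = I*√170 ≈ 13.038*I)
G(W) = 1
l = 42
b(U, r) = -620 - I*√170
l² - ((889899 + G(976)) + b(492, 245)) = 42² - ((889899 + 1) + (-620 - I*√170)) = 1764 - (889900 + (-620 - I*√170)) = 1764 - (889280 - I*√170) = 1764 + (-889280 + I*√170) = -887516 + I*√170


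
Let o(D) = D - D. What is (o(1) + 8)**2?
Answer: 64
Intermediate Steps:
o(D) = 0
(o(1) + 8)**2 = (0 + 8)**2 = 8**2 = 64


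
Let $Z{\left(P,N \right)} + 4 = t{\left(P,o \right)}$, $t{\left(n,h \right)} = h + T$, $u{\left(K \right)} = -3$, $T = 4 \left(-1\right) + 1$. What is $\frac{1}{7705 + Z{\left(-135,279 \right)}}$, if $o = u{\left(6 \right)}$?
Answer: $\frac{1}{7695} \approx 0.00012995$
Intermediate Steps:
$T = -3$ ($T = -4 + 1 = -3$)
$o = -3$
$t{\left(n,h \right)} = -3 + h$ ($t{\left(n,h \right)} = h - 3 = -3 + h$)
$Z{\left(P,N \right)} = -10$ ($Z{\left(P,N \right)} = -4 - 6 = -10$)
$\frac{1}{7705 + Z{\left(-135,279 \right)}} = \frac{1}{7705 - 10} = \frac{1}{7695}$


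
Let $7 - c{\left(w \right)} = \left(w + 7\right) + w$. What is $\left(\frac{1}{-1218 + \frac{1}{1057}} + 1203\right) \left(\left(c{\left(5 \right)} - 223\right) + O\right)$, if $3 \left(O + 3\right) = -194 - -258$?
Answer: $- \frac{43365594104}{167925} \approx -2.5824 \cdot 10^{5}$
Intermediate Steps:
$O = \frac{55}{3}$ ($O = -3 + \frac{-194 - -258}{3} = -3 + \frac{-194 + 258}{3} = -3 + \frac{1}{3} \cdot 64 = -3 + \frac{64}{3} = \frac{55}{3} \approx 18.333$)
$c{\left(w \right)} = - 2 w$ ($c{\left(w \right)} = 7 - \left(\left(w + 7\right) + w\right) = 7 - \left(\left(7 + w\right) + w\right) = 7 - \left(7 + 2 w\right) = - 2 w$)
$\left(\frac{1}{-1218 + \frac{1}{1057}} + 1203\right) \left(\left(c{\left(5 \right)} - 223\right) + O\right) = \left(\frac{1}{-1218 + \frac{1}{1057}} + 1203\right) \left(\left(\left(-2\right) 5 - 223\right) + \frac{55}{3}\right) = \left(\frac{1}{-1218 + \frac{1}{1057}} + 1203\right) \left(\left(-10 - 223\right) + \frac{55}{3}\right) = \left(\frac{1}{- \frac{1287425}{1057}} + 1203\right) \left(-233 + \frac{55}{3}\right) = \left(- \frac{1057}{1287425} + 1203\right) \left(- \frac{644}{3}\right) = \frac{1548771218}{1287425} \left(- \frac{644}{3}\right) = - \frac{43365594104}{167925}$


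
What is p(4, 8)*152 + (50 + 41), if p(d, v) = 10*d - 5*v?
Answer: 91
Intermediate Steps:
p(d, v) = -5*v + 10*d
p(4, 8)*152 + (50 + 41) = (-5*8 + 10*4)*152 + (50 + 41) = (-40 + 40)*152 + 91 = 0*152 + 91 = 0 + 91 = 91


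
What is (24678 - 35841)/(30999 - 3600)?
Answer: -3721/9133 ≈ -0.40742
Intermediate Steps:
(24678 - 35841)/(30999 - 3600) = -11163/27399 = -11163*1/27399 = -3721/9133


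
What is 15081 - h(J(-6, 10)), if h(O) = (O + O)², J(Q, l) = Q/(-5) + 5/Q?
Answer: 3393104/225 ≈ 15080.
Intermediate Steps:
J(Q, l) = 5/Q - Q/5 (J(Q, l) = Q*(-⅕) + 5/Q = -Q/5 + 5/Q = 5/Q - Q/5)
h(O) = 4*O² (h(O) = (2*O)² = 4*O²)
15081 - h(J(-6, 10)) = 15081 - 4*(5/(-6) - ⅕*(-6))² = 15081 - 4*(5*(-⅙) + 6/5)² = 15081 - 4*(-⅚ + 6/5)² = 15081 - 4*(11/30)² = 15081 - 4*121/900 = 15081 - 1*121/225 = 15081 - 121/225 = 3393104/225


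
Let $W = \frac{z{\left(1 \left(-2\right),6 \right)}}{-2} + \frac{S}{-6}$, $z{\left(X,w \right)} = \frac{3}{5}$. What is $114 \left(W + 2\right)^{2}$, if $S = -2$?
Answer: $\frac{70699}{150} \approx 471.33$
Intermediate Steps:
$z{\left(X,w \right)} = \frac{3}{5}$ ($z{\left(X,w \right)} = 3 \cdot \frac{1}{5} = \frac{3}{5}$)
$W = \frac{1}{30}$ ($W = \frac{3}{5 \left(-2\right)} - \frac{2}{-6} = \frac{3}{5} \left(- \frac{1}{2}\right) - - \frac{1}{3} = - \frac{3}{10} + \frac{1}{3} = \frac{1}{30} \approx 0.033333$)
$114 \left(W + 2\right)^{2} = 114 \left(\frac{1}{30} + 2\right)^{2} = 114 \left(\frac{61}{30}\right)^{2} = 114 \cdot \frac{3721}{900} = \frac{70699}{150}$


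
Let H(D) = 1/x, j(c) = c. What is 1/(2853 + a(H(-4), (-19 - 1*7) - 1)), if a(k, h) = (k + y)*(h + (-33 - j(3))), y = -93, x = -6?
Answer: 2/17445 ≈ 0.00011465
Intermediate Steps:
H(D) = -⅙ (H(D) = 1/(-6) = -⅙)
a(k, h) = (-93 + k)*(-36 + h) (a(k, h) = (k - 93)*(h + (-33 - 1*3)) = (-93 + k)*(h + (-33 - 3)) = (-93 + k)*(h - 36) = (-93 + k)*(-36 + h))
1/(2853 + a(H(-4), (-19 - 1*7) - 1)) = 1/(2853 + (3348 - 93*((-19 - 1*7) - 1) - 36*(-⅙) + ((-19 - 1*7) - 1)*(-⅙))) = 1/(2853 + (3348 - 93*((-19 - 7) - 1) + 6 + ((-19 - 7) - 1)*(-⅙))) = 1/(2853 + (3348 - 93*(-26 - 1) + 6 + (-26 - 1)*(-⅙))) = 1/(2853 + (3348 - 93*(-27) + 6 - 27*(-⅙))) = 1/(2853 + (3348 + 2511 + 6 + 9/2)) = 1/(2853 + 11739/2) = 1/(17445/2) = 2/17445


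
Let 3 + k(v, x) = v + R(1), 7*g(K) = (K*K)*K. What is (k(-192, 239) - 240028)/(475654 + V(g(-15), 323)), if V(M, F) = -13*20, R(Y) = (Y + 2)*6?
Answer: -240205/475394 ≈ -0.50528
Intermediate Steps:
g(K) = K³/7 (g(K) = ((K*K)*K)/7 = (K²*K)/7 = K³/7)
R(Y) = 12 + 6*Y (R(Y) = (2 + Y)*6 = 12 + 6*Y)
V(M, F) = -260
k(v, x) = 15 + v (k(v, x) = -3 + (v + (12 + 6*1)) = -3 + (v + (12 + 6)) = -3 + (v + 18) = -3 + (18 + v) = 15 + v)
(k(-192, 239) - 240028)/(475654 + V(g(-15), 323)) = ((15 - 192) - 240028)/(475654 - 260) = (-177 - 240028)/475394 = -240205*1/475394 = -240205/475394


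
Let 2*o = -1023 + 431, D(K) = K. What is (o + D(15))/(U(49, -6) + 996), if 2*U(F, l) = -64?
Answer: -281/964 ≈ -0.29149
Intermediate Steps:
U(F, l) = -32 (U(F, l) = (1/2)*(-64) = -32)
o = -296 (o = (-1023 + 431)/2 = (1/2)*(-592) = -296)
(o + D(15))/(U(49, -6) + 996) = (-296 + 15)/(-32 + 996) = -281/964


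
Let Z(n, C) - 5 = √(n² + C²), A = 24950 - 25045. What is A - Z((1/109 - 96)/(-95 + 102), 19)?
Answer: -100 - √319637378/763 ≈ -123.43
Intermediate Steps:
A = -95
Z(n, C) = 5 + √(C² + n²) (Z(n, C) = 5 + √(n² + C²) = 5 + √(C² + n²))
A - Z((1/109 - 96)/(-95 + 102), 19) = -95 - (5 + √(19² + ((1/109 - 96)/(-95 + 102))²)) = -95 - (5 + √(361 + ((1/109 - 96)/7)²)) = -95 - (5 + √(361 + (-10463/109*⅐)²)) = -95 - (5 + √(361 + (-10463/763)²)) = -95 - (5 + √(361 + 109474369/582169)) = -95 - (5 + √(319637378/582169)) = -95 - (5 + √319637378/763) = -95 + (-5 - √319637378/763) = -100 - √319637378/763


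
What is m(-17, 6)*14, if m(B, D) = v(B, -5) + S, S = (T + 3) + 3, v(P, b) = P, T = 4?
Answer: -98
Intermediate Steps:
S = 10 (S = (4 + 3) + 3 = 7 + 3 = 10)
m(B, D) = 10 + B (m(B, D) = B + 10 = 10 + B)
m(-17, 6)*14 = (10 - 17)*14 = -7*14 = -98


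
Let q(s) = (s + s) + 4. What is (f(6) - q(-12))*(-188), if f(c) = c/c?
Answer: -3948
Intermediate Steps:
q(s) = 4 + 2*s (q(s) = 2*s + 4 = 4 + 2*s)
f(c) = 1
(f(6) - q(-12))*(-188) = (1 - (4 + 2*(-12)))*(-188) = (1 - (4 - 24))*(-188) = (1 - 1*(-20))*(-188) = (1 + 20)*(-188) = 21*(-188) = -3948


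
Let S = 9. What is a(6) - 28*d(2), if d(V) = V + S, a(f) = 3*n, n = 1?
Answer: -305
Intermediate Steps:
a(f) = 3 (a(f) = 3*1 = 3)
d(V) = 9 + V (d(V) = V + 9 = 9 + V)
a(6) - 28*d(2) = 3 - 28*(9 + 2) = 3 - 28*11 = 3 - 308 = -305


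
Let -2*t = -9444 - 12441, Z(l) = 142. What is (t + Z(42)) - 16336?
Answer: -10503/2 ≈ -5251.5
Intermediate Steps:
t = 21885/2 (t = -(-9444 - 12441)/2 = -1/2*(-21885) = 21885/2 ≈ 10943.)
(t + Z(42)) - 16336 = (21885/2 + 142) - 16336 = 22169/2 - 16336 = -10503/2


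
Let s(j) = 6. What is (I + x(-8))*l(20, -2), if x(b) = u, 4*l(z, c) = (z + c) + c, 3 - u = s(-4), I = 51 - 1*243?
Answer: -780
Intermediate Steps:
I = -192 (I = 51 - 243 = -192)
u = -3 (u = 3 - 1*6 = 3 - 6 = -3)
l(z, c) = c/2 + z/4 (l(z, c) = ((z + c) + c)/4 = ((c + z) + c)/4 = (z + 2*c)/4 = c/2 + z/4)
x(b) = -3
(I + x(-8))*l(20, -2) = (-192 - 3)*((½)*(-2) + (¼)*20) = -195*(-1 + 5) = -195*4 = -780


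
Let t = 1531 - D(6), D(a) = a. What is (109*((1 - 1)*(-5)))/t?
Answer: 0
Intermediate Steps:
t = 1525 (t = 1531 - 1*6 = 1531 - 6 = 1525)
(109*((1 - 1)*(-5)))/t = (109*((1 - 1)*(-5)))/1525 = (109*(0*(-5)))*(1/1525) = (109*0)*(1/1525) = 0*(1/1525) = 0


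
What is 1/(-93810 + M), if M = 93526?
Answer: -1/284 ≈ -0.0035211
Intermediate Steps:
1/(-93810 + M) = 1/(-93810 + 93526) = 1/(-284) = -1/284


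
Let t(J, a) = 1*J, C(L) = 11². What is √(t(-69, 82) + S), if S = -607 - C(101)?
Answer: I*√797 ≈ 28.231*I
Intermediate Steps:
C(L) = 121
t(J, a) = J
S = -728 (S = -607 - 1*121 = -607 - 121 = -728)
√(t(-69, 82) + S) = √(-69 - 728) = √(-797) = I*√797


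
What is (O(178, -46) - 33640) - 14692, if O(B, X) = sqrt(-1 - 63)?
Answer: -48332 + 8*I ≈ -48332.0 + 8.0*I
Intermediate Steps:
O(B, X) = 8*I (O(B, X) = sqrt(-64) = 8*I)
(O(178, -46) - 33640) - 14692 = (8*I - 33640) - 14692 = (-33640 + 8*I) - 14692 = -48332 + 8*I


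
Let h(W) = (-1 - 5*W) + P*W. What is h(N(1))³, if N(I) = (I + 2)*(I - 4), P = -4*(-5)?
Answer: -2515456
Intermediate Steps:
P = 20
N(I) = (-4 + I)*(2 + I) (N(I) = (2 + I)*(-4 + I) = (-4 + I)*(2 + I))
h(W) = -1 + 15*W (h(W) = (-1 - 5*W) + 20*W = -1 + 15*W)
h(N(1))³ = (-1 + 15*(-8 + 1² - 2*1))³ = (-1 + 15*(-8 + 1 - 2))³ = (-1 + 15*(-9))³ = (-1 - 135)³ = (-136)³ = -2515456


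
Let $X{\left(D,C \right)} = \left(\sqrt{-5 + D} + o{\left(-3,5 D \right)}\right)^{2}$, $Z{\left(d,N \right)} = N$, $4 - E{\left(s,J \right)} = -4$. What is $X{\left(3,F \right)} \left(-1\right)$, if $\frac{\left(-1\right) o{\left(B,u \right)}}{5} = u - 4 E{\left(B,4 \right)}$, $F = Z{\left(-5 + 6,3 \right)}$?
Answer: $- \left(85 + i \sqrt{2}\right)^{2} \approx -7223.0 - 240.42 i$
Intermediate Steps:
$E{\left(s,J \right)} = 8$ ($E{\left(s,J \right)} = 4 - -4 = 4 + 4 = 8$)
$F = 3$
$o{\left(B,u \right)} = 160 - 5 u$ ($o{\left(B,u \right)} = - 5 \left(u - 32\right) = - 5 \left(-32 + u\right) = 160 - 5 u$)
$X{\left(D,C \right)} = \left(160 + \sqrt{-5 + D} - 25 D\right)^{2}$ ($X{\left(D,C \right)} = \left(\sqrt{-5 + D} - \left(-160 + 5 \cdot 5 D\right)\right)^{2} = \left(\sqrt{-5 + D} - \left(-160 + 25 D\right)\right)^{2} = \left(160 + \sqrt{-5 + D} - 25 D\right)^{2}$)
$X{\left(3,F \right)} \left(-1\right) = \left(160 + \sqrt{-5 + 3} - 75\right)^{2} \left(-1\right) = \left(160 + \sqrt{-2} - 75\right)^{2} \left(-1\right) = \left(160 + i \sqrt{2} - 75\right)^{2} \left(-1\right) = \left(85 + i \sqrt{2}\right)^{2} \left(-1\right) = - \left(85 + i \sqrt{2}\right)^{2}$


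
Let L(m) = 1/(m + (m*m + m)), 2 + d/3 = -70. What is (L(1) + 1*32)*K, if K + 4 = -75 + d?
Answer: -28615/3 ≈ -9538.3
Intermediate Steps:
d = -216 (d = -6 + 3*(-70) = -6 - 210 = -216)
K = -295 (K = -4 + (-75 - 216) = -4 - 291 = -295)
L(m) = 1/(m² + 2*m) (L(m) = 1/(m + (m² + m)) = 1/(m + (m + m²)) = 1/(m² + 2*m))
(L(1) + 1*32)*K = (1/(1*(2 + 1)) + 1*32)*(-295) = (1/3 + 32)*(-295) = (1*(⅓) + 32)*(-295) = (⅓ + 32)*(-295) = (97/3)*(-295) = -28615/3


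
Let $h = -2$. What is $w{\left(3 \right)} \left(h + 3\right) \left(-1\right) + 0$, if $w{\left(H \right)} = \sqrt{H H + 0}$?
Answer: $-3$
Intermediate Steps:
$w{\left(H \right)} = \sqrt{H^{2}}$ ($w{\left(H \right)} = \sqrt{H^{2} + 0} = \sqrt{H^{2}}$)
$w{\left(3 \right)} \left(h + 3\right) \left(-1\right) + 0 = \sqrt{3^{2}} \left(-2 + 3\right) \left(-1\right) + 0 = \sqrt{9} \cdot 1 \left(-1\right) + 0 = 3 \left(-1\right) + 0 = -3 + 0 = -3$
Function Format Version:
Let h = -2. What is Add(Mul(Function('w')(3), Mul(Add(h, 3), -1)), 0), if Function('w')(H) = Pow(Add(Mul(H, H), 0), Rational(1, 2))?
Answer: -3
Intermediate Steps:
Function('w')(H) = Pow(Pow(H, 2), Rational(1, 2)) (Function('w')(H) = Pow(Add(Pow(H, 2), 0), Rational(1, 2)) = Pow(Pow(H, 2), Rational(1, 2)))
Add(Mul(Function('w')(3), Mul(Add(h, 3), -1)), 0) = Add(Mul(Pow(Pow(3, 2), Rational(1, 2)), Mul(Add(-2, 3), -1)), 0) = Add(Mul(Pow(9, Rational(1, 2)), Mul(1, -1)), 0) = Add(Mul(3, -1), 0) = Add(-3, 0) = -3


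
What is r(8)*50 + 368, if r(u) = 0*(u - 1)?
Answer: 368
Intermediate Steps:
r(u) = 0 (r(u) = 0*(-1 + u) = 0)
r(8)*50 + 368 = 0*50 + 368 = 0 + 368 = 368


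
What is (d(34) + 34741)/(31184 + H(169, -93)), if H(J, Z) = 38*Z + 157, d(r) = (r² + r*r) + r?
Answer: 37087/27807 ≈ 1.3337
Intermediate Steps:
d(r) = r + 2*r² (d(r) = (r² + r²) + r = 2*r² + r = r + 2*r²)
H(J, Z) = 157 + 38*Z
(d(34) + 34741)/(31184 + H(169, -93)) = (34*(1 + 2*34) + 34741)/(31184 + (157 + 38*(-93))) = (34*(1 + 68) + 34741)/(31184 + (157 - 3534)) = (34*69 + 34741)/(31184 - 3377) = (2346 + 34741)/27807 = 37087*(1/27807) = 37087/27807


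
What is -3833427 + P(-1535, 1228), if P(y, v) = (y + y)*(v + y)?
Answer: -2890937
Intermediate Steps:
P(y, v) = 2*y*(v + y) (P(y, v) = (2*y)*(v + y) = 2*y*(v + y))
-3833427 + P(-1535, 1228) = -3833427 + 2*(-1535)*(1228 - 1535) = -3833427 + 2*(-1535)*(-307) = -3833427 + 942490 = -2890937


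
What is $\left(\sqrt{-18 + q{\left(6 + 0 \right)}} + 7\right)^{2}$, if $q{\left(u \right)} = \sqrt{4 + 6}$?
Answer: $\left(7 + i \sqrt{18 - \sqrt{10}}\right)^{2} \approx 34.162 + 53.928 i$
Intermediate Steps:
$q{\left(u \right)} = \sqrt{10}$
$\left(\sqrt{-18 + q{\left(6 + 0 \right)}} + 7\right)^{2} = \left(\sqrt{-18 + \sqrt{10}} + 7\right)^{2} = \left(7 + \sqrt{-18 + \sqrt{10}}\right)^{2}$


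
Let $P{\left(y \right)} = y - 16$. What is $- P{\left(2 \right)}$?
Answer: $14$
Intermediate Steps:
$P{\left(y \right)} = -16 + y$
$- P{\left(2 \right)} = - (-16 + 2) = \left(-1\right) \left(-14\right) = 14$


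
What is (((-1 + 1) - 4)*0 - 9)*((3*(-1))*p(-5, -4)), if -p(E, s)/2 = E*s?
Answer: -1080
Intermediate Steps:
p(E, s) = -2*E*s
(((-1 + 1) - 4)*0 - 9)*((3*(-1))*p(-5, -4)) = (((-1 + 1) - 4)*0 - 9)*((3*(-1))*(-2*(-5)*(-4))) = ((0 - 4)*0 - 9)*(-3*(-40)) = (-4*0 - 9)*120 = (0 - 9)*120 = -9*120 = -1080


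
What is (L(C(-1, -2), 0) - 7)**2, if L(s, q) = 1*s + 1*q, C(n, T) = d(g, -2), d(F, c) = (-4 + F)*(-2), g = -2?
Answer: 25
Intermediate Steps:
d(F, c) = 8 - 2*F
C(n, T) = 12 (C(n, T) = 8 - 2*(-2) = 8 + 4 = 12)
L(s, q) = q + s (L(s, q) = s + q = q + s)
(L(C(-1, -2), 0) - 7)**2 = ((0 + 12) - 7)**2 = (12 - 7)**2 = 5**2 = 25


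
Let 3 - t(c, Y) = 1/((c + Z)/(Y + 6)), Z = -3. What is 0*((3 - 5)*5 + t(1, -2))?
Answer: 0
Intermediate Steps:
t(c, Y) = 3 - (6 + Y)/(-3 + c) (t(c, Y) = 3 - 1/((c - 3)/(Y + 6)) = 3 - 1/((-3 + c)/(6 + Y)) = 3 - (6 + Y)/(-3 + c))
0*((3 - 5)*5 + t(1, -2)) = 0*((3 - 5)*5 + (-15 - 1*(-2) + 3*1)/(-3 + 1)) = 0*(-2*5 + (-15 + 2 + 3)/(-2)) = 0*(-10 - 1/2*(-10)) = 0*(-10 + 5) = 0*(-5) = 0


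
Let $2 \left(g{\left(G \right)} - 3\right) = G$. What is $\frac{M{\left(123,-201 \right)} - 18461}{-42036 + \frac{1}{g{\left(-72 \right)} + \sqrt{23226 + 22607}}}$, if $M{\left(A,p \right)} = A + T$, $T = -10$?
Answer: $\frac{34509996363348}{79063777069847} + \frac{18348 \sqrt{45833}}{79063777069847} \approx 0.43648$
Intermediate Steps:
$M{\left(A,p \right)} = -10 + A$ ($M{\left(A,p \right)} = A - 10 = -10 + A$)
$g{\left(G \right)} = 3 + \frac{G}{2}$
$\frac{M{\left(123,-201 \right)} - 18461}{-42036 + \frac{1}{g{\left(-72 \right)} + \sqrt{23226 + 22607}}} = \frac{\left(-10 + 123\right) - 18461}{-42036 + \frac{1}{\left(3 + \frac{1}{2} \left(-72\right)\right) + \sqrt{23226 + 22607}}} = \frac{113 - 18461}{-42036 + \frac{1}{\left(3 - 36\right) + \sqrt{45833}}} = - \frac{18348}{-42036 + \frac{1}{-33 + \sqrt{45833}}}$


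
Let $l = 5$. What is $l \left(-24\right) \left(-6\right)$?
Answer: $720$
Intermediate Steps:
$l \left(-24\right) \left(-6\right) = 5 \left(-24\right) \left(-6\right) = \left(-120\right) \left(-6\right) = 720$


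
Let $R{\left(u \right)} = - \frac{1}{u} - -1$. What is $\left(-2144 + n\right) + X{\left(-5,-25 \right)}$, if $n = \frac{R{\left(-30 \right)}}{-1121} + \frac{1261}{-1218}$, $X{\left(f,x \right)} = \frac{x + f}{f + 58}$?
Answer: $- \frac{129388817279}{60304195} \approx -2145.6$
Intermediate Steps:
$X{\left(f,x \right)} = \frac{f + x}{58 + f}$
$R{\left(u \right)} = 1 - \frac{1}{u}$ ($R{\left(u \right)} = - \frac{1}{u} + 1 = 1 - \frac{1}{u}$)
$n = - \frac{1179033}{1137815}$ ($n = \frac{\frac{1}{-30} \left(-1 - 30\right)}{-1121} + \frac{1261}{-1218} = \left(- \frac{1}{30}\right) \left(-31\right) \left(- \frac{1}{1121}\right) + 1261 \left(- \frac{1}{1218}\right) = \frac{31}{30} \left(- \frac{1}{1121}\right) - \frac{1261}{1218} = - \frac{31}{33630} - \frac{1261}{1218} = - \frac{1179033}{1137815} \approx -1.0362$)
$\left(-2144 + n\right) + X{\left(-5,-25 \right)} = \left(-2144 - \frac{1179033}{1137815}\right) + \frac{-5 - 25}{58 - 5} = - \frac{2440654393}{1137815} + \frac{1}{53} \left(-30\right) = - \frac{2440654393}{1137815} - \frac{30}{53} = - \frac{129388817279}{60304195}$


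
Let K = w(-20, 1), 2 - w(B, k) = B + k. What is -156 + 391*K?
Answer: 8055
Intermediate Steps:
w(B, k) = 2 - B - k (w(B, k) = 2 - (B + k) = 2 + (-B - k) = 2 - B - k)
K = 21 (K = 2 - 1*(-20) - 1*1 = 2 + 20 - 1 = 21)
-156 + 391*K = -156 + 391*21 = -156 + 8211 = 8055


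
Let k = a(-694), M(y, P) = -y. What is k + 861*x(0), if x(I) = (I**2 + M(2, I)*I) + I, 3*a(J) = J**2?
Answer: 481636/3 ≈ 1.6055e+5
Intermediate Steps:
a(J) = J**2/3
k = 481636/3 (k = (1/3)*(-694)**2 = (1/3)*481636 = 481636/3 ≈ 1.6055e+5)
x(I) = I**2 - I (x(I) = (I**2 + (-1*2)*I) + I = (I**2 - 2*I) + I = I**2 - I)
k + 861*x(0) = 481636/3 + 861*(0*(-1 + 0)) = 481636/3 + 861*(0*(-1)) = 481636/3 + 861*0 = 481636/3 + 0 = 481636/3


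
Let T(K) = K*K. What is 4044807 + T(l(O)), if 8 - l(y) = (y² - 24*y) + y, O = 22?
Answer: 4045707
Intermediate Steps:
l(y) = 8 - y² + 23*y (l(y) = 8 - ((y² - 24*y) + y) = 8 - (y² - 23*y) = 8 + (-y² + 23*y) = 8 - y² + 23*y)
T(K) = K²
4044807 + T(l(O)) = 4044807 + (8 - 1*22² + 23*22)² = 4044807 + (8 - 1*484 + 506)² = 4044807 + (8 - 484 + 506)² = 4044807 + 30² = 4044807 + 900 = 4045707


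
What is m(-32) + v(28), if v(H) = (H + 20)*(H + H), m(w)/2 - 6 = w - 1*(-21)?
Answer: 2678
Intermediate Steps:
m(w) = 54 + 2*w (m(w) = 12 + 2*(w - 1*(-21)) = 12 + 2*(w + 21) = 12 + 2*(21 + w) = 12 + (42 + 2*w) = 54 + 2*w)
v(H) = 2*H*(20 + H) (v(H) = (20 + H)*(2*H) = 2*H*(20 + H))
m(-32) + v(28) = (54 + 2*(-32)) + 2*28*(20 + 28) = (54 - 64) + 2*28*48 = -10 + 2688 = 2678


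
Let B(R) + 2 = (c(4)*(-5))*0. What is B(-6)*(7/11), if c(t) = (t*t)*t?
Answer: -14/11 ≈ -1.2727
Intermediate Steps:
c(t) = t**3 (c(t) = t**2*t = t**3)
B(R) = -2 (B(R) = -2 + (4**3*(-5))*0 = -2 + (64*(-5))*0 = -2 - 320*0 = -2 + 0 = -2)
B(-6)*(7/11) = -14/11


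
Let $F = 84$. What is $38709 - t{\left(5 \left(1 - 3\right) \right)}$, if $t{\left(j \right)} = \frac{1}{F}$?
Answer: $\frac{3251555}{84} \approx 38709.0$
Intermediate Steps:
$t{\left(j \right)} = \frac{1}{84}$
$38709 - t{\left(5 \left(1 - 3\right) \right)} = 38709 - \frac{1}{84} = \frac{3251555}{84}$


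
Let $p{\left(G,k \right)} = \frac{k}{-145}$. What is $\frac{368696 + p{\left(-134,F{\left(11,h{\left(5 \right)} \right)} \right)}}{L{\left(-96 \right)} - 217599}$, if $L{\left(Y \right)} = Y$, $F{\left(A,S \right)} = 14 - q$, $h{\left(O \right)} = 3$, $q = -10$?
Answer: $- \frac{53460896}{31565775} \approx -1.6936$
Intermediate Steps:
$F{\left(A,S \right)} = 24$ ($F{\left(A,S \right)} = 14 - -10 = 14 + 10 = 24$)
$p{\left(G,k \right)} = - \frac{k}{145}$ ($p{\left(G,k \right)} = k \left(- \frac{1}{145}\right) = - \frac{k}{145}$)
$\frac{368696 + p{\left(-134,F{\left(11,h{\left(5 \right)} \right)} \right)}}{L{\left(-96 \right)} - 217599} = \frac{368696 - \frac{24}{145}}{-96 - 217599} = \frac{368696 - \frac{24}{145}}{-217695} = \frac{53460896}{145} \left(- \frac{1}{217695}\right) = - \frac{53460896}{31565775}$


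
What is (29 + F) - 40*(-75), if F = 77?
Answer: 3106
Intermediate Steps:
(29 + F) - 40*(-75) = (29 + 77) - 40*(-75) = 106 + 3000 = 3106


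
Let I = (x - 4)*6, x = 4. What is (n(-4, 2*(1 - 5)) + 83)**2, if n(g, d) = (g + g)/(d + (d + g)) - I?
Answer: 173889/25 ≈ 6955.6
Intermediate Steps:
I = 0 (I = (4 - 4)*6 = 0*6 = 0)
n(g, d) = 2*g/(g + 2*d) (n(g, d) = (g + g)/(d + (d + g)) - 1*0 = (2*g)/(g + 2*d) + 0 = 2*g/(g + 2*d) + 0 = 2*g/(g + 2*d))
(n(-4, 2*(1 - 5)) + 83)**2 = (2*(-4)/(-4 + 2*(2*(1 - 5))) + 83)**2 = (2*(-4)/(-4 + 2*(2*(-4))) + 83)**2 = (2*(-4)/(-4 + 2*(-8)) + 83)**2 = (2*(-4)/(-4 - 16) + 83)**2 = (2*(-4)/(-20) + 83)**2 = (2*(-4)*(-1/20) + 83)**2 = (2/5 + 83)**2 = (417/5)**2 = 173889/25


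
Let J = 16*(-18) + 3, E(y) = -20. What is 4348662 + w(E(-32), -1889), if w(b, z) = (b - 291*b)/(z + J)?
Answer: 4726992694/1087 ≈ 4.3487e+6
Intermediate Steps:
J = -285 (J = -288 + 3 = -285)
w(b, z) = -290*b/(-285 + z) (w(b, z) = (b - 291*b)/(z - 285) = (-290*b)/(-285 + z) = -290*b/(-285 + z))
4348662 + w(E(-32), -1889) = 4348662 - 290*(-20)/(-285 - 1889) = 4348662 - 290*(-20)/(-2174) = 4348662 - 290*(-20)*(-1/2174) = 4348662 - 2900/1087 = 4726992694/1087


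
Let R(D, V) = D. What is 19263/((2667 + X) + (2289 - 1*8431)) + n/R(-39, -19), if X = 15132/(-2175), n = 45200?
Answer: -12738711125/10939149 ≈ -1164.5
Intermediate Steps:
X = -5044/725 (X = 15132*(-1/2175) = -5044/725 ≈ -6.9572)
19263/((2667 + X) + (2289 - 1*8431)) + n/R(-39, -19) = 19263/((2667 - 5044/725) + (2289 - 1*8431)) + 45200/(-39) = 19263/(1928531/725 + (2289 - 8431)) + 45200*(-1/39) = 19263/(1928531/725 - 6142) - 45200/39 = 19263/(-2524419/725) - 45200/39 = 19263*(-725/2524419) - 45200/39 = -4655225/841473 - 45200/39 = -12738711125/10939149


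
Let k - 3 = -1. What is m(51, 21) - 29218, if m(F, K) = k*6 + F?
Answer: -29155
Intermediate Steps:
k = 2 (k = 3 - 1 = 2)
m(F, K) = 12 + F (m(F, K) = 2*6 + F = 12 + F)
m(51, 21) - 29218 = (12 + 51) - 29218 = 63 - 29218 = -29155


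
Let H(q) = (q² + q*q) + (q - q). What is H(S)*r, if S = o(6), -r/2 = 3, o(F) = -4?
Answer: -192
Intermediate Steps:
r = -6 (r = -2*3 = -6)
S = -4
H(q) = 2*q² (H(q) = (q² + q²) + 0 = 2*q² + 0 = 2*q²)
H(S)*r = (2*(-4)²)*(-6) = (2*16)*(-6) = 32*(-6) = -192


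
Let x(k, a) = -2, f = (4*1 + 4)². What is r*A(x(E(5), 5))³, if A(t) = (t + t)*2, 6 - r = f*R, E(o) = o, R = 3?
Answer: 95232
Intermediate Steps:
f = 64 (f = (4 + 4)² = 8² = 64)
r = -186 (r = 6 - 64*3 = 6 - 1*192 = 6 - 192 = -186)
A(t) = 4*t (A(t) = (2*t)*2 = 4*t)
r*A(x(E(5), 5))³ = -186*(4*(-2))³ = -186*(-8)³ = -186*(-512) = 95232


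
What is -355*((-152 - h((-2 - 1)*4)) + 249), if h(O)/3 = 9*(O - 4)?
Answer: -187795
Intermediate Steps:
h(O) = -108 + 27*O (h(O) = 3*(9*(O - 4)) = 3*(9*(-4 + O)) = 3*(-36 + 9*O) = -108 + 27*O)
-355*((-152 - h((-2 - 1)*4)) + 249) = -355*((-152 - (-108 + 27*((-2 - 1)*4))) + 249) = -355*((-152 - (-108 + 27*(-3*4))) + 249) = -355*((-152 - (-108 + 27*(-12))) + 249) = -355*((-152 - (-108 - 324)) + 249) = -355*((-152 - 1*(-432)) + 249) = -355*((-152 + 432) + 249) = -355*(280 + 249) = -355*529 = -187795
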